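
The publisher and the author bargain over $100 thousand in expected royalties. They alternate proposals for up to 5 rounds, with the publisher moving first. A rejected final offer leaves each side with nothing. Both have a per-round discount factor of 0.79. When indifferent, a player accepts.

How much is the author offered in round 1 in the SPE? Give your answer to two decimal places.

26.94

Solve by backward induction from round 5.
Round 5 (the publisher proposes): the author will accept anything ≥ 0, so the publisher offers 0 and keeps 100.
Round 4 (the author proposes): the publisher can get 100 next round, worth 0.79 × 100 = 79 now, so the author offers 79, keeping 21.
Round 3 (the publisher proposes): the author can get 21 next round, worth 0.79 × 21 = 16.59 now, so the publisher offers 16.59, keeping 83.41.
Round 2 (the author proposes): the publisher can get 83.41 next round, worth 0.79 × 83.41 = 65.8939 now; the author offers that and keeps 34.1061.
Round 1 (the publisher proposes): the author can get 34.1061 next round, worth 0.79 × 34.1061 = 26.943819 now; the publisher offers that and keeps 73.056181.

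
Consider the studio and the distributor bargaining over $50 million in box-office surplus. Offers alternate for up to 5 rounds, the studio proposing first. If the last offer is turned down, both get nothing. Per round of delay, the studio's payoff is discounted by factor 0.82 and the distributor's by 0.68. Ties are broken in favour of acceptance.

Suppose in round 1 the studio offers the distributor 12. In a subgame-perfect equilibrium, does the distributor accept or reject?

Accept

Round 5 (the studio proposes): the distributor will accept anything ≥ 0, so the studio offers 0 and keeps 50.
Round 4 (the distributor proposes): the studio can get 50 next round, worth 0.82 × 50 = 41 now. The distributor offers 41 and keeps 50 − 41 = 9.
Round 3 (the studio proposes): the distributor can get 9 next round, worth 0.68 × 9 = 6.12 now. The studio offers 6.12 and keeps 50 − 6.12 = 43.88.
Round 2 (the distributor proposes): the studio can get 43.88 next round, worth 0.82 × 43.88 = 35.9816 now, so the distributor offers 35.9816, keeping 14.0184.
So by rejecting in round 1, the distributor gets 14.0184 next round, worth 0.68 × 14.0184 = 9.532512 now.
Offer 12 ≥ 9.532512, so the distributor accepts.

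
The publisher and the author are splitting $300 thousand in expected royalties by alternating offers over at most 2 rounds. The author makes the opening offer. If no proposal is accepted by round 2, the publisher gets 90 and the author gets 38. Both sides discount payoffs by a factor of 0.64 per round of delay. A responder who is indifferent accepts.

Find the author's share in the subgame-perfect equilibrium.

132.32

Round 2 (the publisher proposes): the author gets 38 if talks fail, so the publisher offers 38 and keeps 262.
Round 1 (the author proposes): the publisher can get 262 next round, worth 0.64 × 262 = 167.68 now, so the author offers 167.68, keeping 132.32.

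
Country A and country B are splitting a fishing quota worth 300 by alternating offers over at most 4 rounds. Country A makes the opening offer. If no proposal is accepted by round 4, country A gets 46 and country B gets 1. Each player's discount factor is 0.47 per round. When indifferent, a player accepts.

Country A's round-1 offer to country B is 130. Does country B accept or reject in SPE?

Work out country B's continuation value if the offer is rejected.
Round 4 (country B proposes): country A gets 46 if talks fail, so country B offers 46 and keeps 254.
Round 3 (country A proposes): country B can get 254 next round, worth 0.47 × 254 = 119.38 now. Country A offers 119.38 and keeps 300 − 119.38 = 180.62.
Round 2 (country B proposes): country A can get 180.62 next round, worth 0.47 × 180.62 = 84.8914 now, so country B offers 84.8914, keeping 215.1086.
So by rejecting in round 1, country B gets 215.1086 next round, worth 0.47 × 215.1086 = 101.101042 now.
Offer 130 ≥ 101.101042, so country B accepts.

Accept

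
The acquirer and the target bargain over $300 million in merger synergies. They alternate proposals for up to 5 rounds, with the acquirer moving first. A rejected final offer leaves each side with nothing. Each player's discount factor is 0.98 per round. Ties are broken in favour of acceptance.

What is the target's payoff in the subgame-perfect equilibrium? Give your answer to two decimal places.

Solve by backward induction from round 5.
Round 5 (the acquirer proposes): the target will accept anything ≥ 0, so the acquirer offers 0 and keeps 300.
Round 4 (the target proposes): the acquirer can get 300 next round, worth 0.98 × 300 = 294 now, so the target offers 294, keeping 6.
Round 3 (the acquirer proposes): the target can get 6 next round, worth 0.98 × 6 = 5.88 now, so the acquirer offers 5.88, keeping 294.12.
Round 2 (the target proposes): the acquirer can get 294.12 next round, worth 0.98 × 294.12 = 288.2376 now; the target offers that and keeps 11.7624.
Round 1 (the acquirer proposes): the target can get 11.7624 next round, worth 0.98 × 11.7624 = 11.527152 now; the acquirer offers that and keeps 288.472848.

11.53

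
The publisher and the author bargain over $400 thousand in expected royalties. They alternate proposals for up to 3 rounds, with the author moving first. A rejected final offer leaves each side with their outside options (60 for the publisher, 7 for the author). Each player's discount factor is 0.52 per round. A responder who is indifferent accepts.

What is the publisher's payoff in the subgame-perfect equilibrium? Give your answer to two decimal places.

Round 3 (the author proposes): the publisher gets 60 if talks fail, so the author offers 60 and keeps 340.
Round 2 (the publisher proposes): the author can get 340 next round, worth 0.52 × 340 = 176.8 now; the publisher offers that and keeps 223.2.
Round 1 (the author proposes): the publisher can get 223.2 next round, worth 0.52 × 223.2 = 116.064 now. The author offers 116.064 and keeps 400 − 116.064 = 283.936.

116.06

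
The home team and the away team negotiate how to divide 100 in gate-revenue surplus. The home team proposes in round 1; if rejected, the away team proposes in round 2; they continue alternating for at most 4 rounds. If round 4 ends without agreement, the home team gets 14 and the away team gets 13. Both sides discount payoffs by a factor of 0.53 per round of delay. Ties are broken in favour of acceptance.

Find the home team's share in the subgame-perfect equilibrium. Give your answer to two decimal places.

62.29

Round 4 (the away team proposes): the home team gets 14 if talks fail, so the away team offers 14 and keeps 86.
Round 3 (the home team proposes): the away team can get 86 next round, worth 0.53 × 86 = 45.58 now, so the home team offers 45.58, keeping 54.42.
Round 2 (the away team proposes): the home team can get 54.42 next round, worth 0.53 × 54.42 = 28.8426 now; the away team offers that and keeps 71.1574.
Round 1 (the home team proposes): the away team can get 71.1574 next round, worth 0.53 × 71.1574 = 37.713422 now; the home team offers that and keeps 62.286578.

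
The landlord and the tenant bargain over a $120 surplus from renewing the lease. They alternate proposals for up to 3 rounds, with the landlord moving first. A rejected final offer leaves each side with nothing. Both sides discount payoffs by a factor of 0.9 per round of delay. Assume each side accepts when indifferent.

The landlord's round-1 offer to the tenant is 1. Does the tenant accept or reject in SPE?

Reject

Round 3 (the landlord proposes): the tenant will accept anything ≥ 0, so the landlord offers 0 and keeps 120.
Round 2 (the tenant proposes): the landlord can get 120 next round, worth 0.9 × 120 = 108 now. The tenant offers 108 and keeps 120 − 108 = 12.
So by rejecting in round 1, the tenant gets 12 next round, worth 0.9 × 12 = 10.8 now.
Offer 1 < 10.8, so the tenant rejects.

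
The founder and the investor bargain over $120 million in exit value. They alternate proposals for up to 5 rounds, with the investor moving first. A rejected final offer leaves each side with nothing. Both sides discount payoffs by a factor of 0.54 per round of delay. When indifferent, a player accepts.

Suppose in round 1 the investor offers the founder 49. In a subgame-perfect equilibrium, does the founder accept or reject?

Accept

Round 5 (the investor proposes): the founder will accept anything ≥ 0, so the investor offers 0 and keeps 120.
Round 4 (the founder proposes): the investor can get 120 next round, worth 0.54 × 120 = 64.8 now, so the founder offers 64.8, keeping 55.2.
Round 3 (the investor proposes): the founder can get 55.2 next round, worth 0.54 × 55.2 = 29.808 now. The investor offers 29.808 and keeps 120 − 29.808 = 90.192.
Round 2 (the founder proposes): the investor can get 90.192 next round, worth 0.54 × 90.192 = 48.70368 now; the founder offers that and keeps 71.29632.
So by rejecting in round 1, the founder gets 71.29632 next round, worth 0.54 × 71.29632 = 38.5000128 now.
Offer 49 ≥ 38.5000128, so the founder accepts.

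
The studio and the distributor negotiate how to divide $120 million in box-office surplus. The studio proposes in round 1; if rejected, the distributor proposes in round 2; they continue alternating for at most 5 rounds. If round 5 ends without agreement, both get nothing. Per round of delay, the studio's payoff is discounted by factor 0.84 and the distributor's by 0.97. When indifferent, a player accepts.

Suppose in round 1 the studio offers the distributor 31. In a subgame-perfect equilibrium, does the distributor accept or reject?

Round 5 (the studio proposes): rejection yields 0 for the distributor; the studio offers 0 and keeps 120.
Round 4 (the distributor proposes): the studio can get 120 next round, worth 0.84 × 120 = 100.8 now. The distributor offers 100.8 and keeps 120 − 100.8 = 19.2.
Round 3 (the studio proposes): the distributor can get 19.2 next round, worth 0.97 × 19.2 = 18.624 now, so the studio offers 18.624, keeping 101.376.
Round 2 (the distributor proposes): the studio can get 101.376 next round, worth 0.84 × 101.376 = 85.15584 now. The distributor offers 85.15584 and keeps 120 − 85.15584 = 34.84416.
So by rejecting in round 1, the distributor gets 34.84416 next round, worth 0.97 × 34.84416 = 33.7988352 now.
Offer 31 < 33.7988352, so the distributor rejects.

Reject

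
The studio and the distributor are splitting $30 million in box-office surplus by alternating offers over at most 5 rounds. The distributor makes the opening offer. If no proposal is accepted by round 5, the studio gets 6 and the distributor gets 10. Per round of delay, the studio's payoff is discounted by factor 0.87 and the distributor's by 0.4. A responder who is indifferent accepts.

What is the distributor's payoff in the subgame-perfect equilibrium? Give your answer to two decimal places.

8.16

Round 5 (the distributor proposes): the studio gets 6 if talks fail, so the distributor offers 6 and keeps 24.
Round 4 (the studio proposes): the distributor can get 24 next round, worth 0.4 × 24 = 9.6 now; the studio offers that and keeps 20.4.
Round 3 (the distributor proposes): the studio can get 20.4 next round, worth 0.87 × 20.4 = 17.748 now, so the distributor offers 17.748, keeping 12.252.
Round 2 (the studio proposes): the distributor can get 12.252 next round, worth 0.4 × 12.252 = 4.9008 now. The studio offers 4.9008 and keeps 30 − 4.9008 = 25.0992.
Round 1 (the distributor proposes): the studio can get 25.0992 next round, worth 0.87 × 25.0992 = 21.836304 now, so the distributor offers 21.836304, keeping 8.163696.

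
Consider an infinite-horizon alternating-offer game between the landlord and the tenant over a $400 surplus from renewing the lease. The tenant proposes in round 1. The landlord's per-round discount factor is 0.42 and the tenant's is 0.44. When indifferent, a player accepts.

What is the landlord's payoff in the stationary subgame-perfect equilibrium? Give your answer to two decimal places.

Let x be the tenant's share when the tenant proposes and y be the landlord's share when the landlord proposes.
The landlord accepts iff offered ≥ 0.42·y, so x = 400 − 0.42y. Symmetrically y = 400 − 0.44x.
Substituting: x = 400 − 0.42(400 − 0.44x), giving x(1 − 0.44·0.42) = 400(1 − 0.42).
So x = 400 × 0.58 / 0.8152 ≈ 284.5927, and the landlord receives 400 − x ≈ 115.4073.

115.41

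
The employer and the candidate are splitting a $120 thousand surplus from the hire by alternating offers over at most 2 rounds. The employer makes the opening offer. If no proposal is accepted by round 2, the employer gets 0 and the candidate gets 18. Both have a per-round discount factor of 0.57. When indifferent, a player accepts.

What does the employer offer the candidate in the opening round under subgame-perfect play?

Round 2 (the candidate proposes): rejection yields 0 for the employer; the candidate offers 0 and keeps 120.
Round 1 (the employer proposes): the candidate can get 120 next round, worth 0.57 × 120 = 68.4 now; the employer offers that and keeps 51.6.

68.4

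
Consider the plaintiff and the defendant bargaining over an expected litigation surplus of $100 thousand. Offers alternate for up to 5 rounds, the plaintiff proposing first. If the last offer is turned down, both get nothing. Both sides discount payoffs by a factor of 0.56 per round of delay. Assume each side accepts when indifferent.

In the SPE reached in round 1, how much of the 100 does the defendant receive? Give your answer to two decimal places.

32.37

Round 5 (the plaintiff proposes): the defendant will accept anything ≥ 0, so the plaintiff offers 0 and keeps 100.
Round 4 (the defendant proposes): the plaintiff can get 100 next round, worth 0.56 × 100 = 56 now, so the defendant offers 56, keeping 44.
Round 3 (the plaintiff proposes): the defendant can get 44 next round, worth 0.56 × 44 = 24.64 now. The plaintiff offers 24.64 and keeps 100 − 24.64 = 75.36.
Round 2 (the defendant proposes): the plaintiff can get 75.36 next round, worth 0.56 × 75.36 = 42.2016 now; the defendant offers that and keeps 57.7984.
Round 1 (the plaintiff proposes): the defendant can get 57.7984 next round, worth 0.56 × 57.7984 = 32.367104 now, so the plaintiff offers 32.367104, keeping 67.632896.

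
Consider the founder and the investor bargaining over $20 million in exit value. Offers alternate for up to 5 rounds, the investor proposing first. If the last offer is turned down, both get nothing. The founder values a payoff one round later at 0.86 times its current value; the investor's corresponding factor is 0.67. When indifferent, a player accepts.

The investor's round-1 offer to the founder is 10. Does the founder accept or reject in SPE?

Accept

Round 5 (the investor proposes): rejection yields 0 for the founder; the investor offers 0 and keeps 20.
Round 4 (the founder proposes): the investor can get 20 next round, worth 0.67 × 20 = 13.4 now. The founder offers 13.4 and keeps 20 − 13.4 = 6.6.
Round 3 (the investor proposes): the founder can get 6.6 next round, worth 0.86 × 6.6 = 5.676 now. The investor offers 5.676 and keeps 20 − 5.676 = 14.324.
Round 2 (the founder proposes): the investor can get 14.324 next round, worth 0.67 × 14.324 = 9.59708 now. The founder offers 9.59708 and keeps 20 − 9.59708 = 10.40292.
So by rejecting in round 1, the founder gets 10.40292 next round, worth 0.86 × 10.40292 = 8.9465112 now.
Offer 10 ≥ 8.9465112, so the founder accepts.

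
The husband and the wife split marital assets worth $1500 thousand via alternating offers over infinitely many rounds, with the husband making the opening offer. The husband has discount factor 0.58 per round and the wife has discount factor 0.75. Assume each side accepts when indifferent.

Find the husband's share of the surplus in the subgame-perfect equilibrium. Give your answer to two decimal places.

663.72

Let x be the husband's share when the husband proposes and y be the wife's share when the wife proposes.
The wife accepts iff offered ≥ 0.75·y, so x = 1500 − 0.75y. Symmetrically y = 1500 − 0.58x.
Substituting: x = 1500 − 0.75(1500 − 0.58x), giving x(1 − 0.58·0.75) = 1500(1 − 0.75).
So x = 1500 × 0.25 / 0.565 ≈ 663.7168, and the wife receives 1500 − x ≈ 836.2832.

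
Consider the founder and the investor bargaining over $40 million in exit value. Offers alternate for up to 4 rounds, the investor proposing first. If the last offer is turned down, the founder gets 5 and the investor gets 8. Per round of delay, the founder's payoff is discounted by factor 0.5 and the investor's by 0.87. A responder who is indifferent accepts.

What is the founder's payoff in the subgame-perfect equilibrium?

By backward induction:
Round 4 (the founder proposes): the investor gets 8 if talks fail, so the founder offers 8 and keeps 32.
Round 3 (the investor proposes): the founder can get 32 next round, worth 0.5 × 32 = 16 now; the investor offers that and keeps 24.
Round 2 (the founder proposes): the investor can get 24 next round, worth 0.87 × 24 = 20.88 now. The founder offers 20.88 and keeps 40 − 20.88 = 19.12.
Round 1 (the investor proposes): the founder can get 19.12 next round, worth 0.5 × 19.12 = 9.56 now; the investor offers that and keeps 30.44.

9.56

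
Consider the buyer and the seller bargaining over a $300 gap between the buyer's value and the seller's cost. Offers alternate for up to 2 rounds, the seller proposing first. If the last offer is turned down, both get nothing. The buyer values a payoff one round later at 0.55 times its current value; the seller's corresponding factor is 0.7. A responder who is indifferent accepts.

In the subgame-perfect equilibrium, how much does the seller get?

Round 2 (the buyer proposes): rejection yields 0 for the seller; the buyer offers 0 and keeps 300.
Round 1 (the seller proposes): the buyer can get 300 next round, worth 0.55 × 300 = 165 now, so the seller offers 165, keeping 135.

135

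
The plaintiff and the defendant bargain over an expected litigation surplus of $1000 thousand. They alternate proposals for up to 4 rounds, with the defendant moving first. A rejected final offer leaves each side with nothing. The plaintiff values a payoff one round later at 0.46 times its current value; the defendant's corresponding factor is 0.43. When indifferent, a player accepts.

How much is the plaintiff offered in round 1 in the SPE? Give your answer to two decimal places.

353.19

Round 4 (the plaintiff proposes): rejection yields 0 for the defendant; the plaintiff offers 0 and keeps 1000.
Round 3 (the defendant proposes): the plaintiff can get 1000 next round, worth 0.46 × 1000 = 460 now; the defendant offers that and keeps 540.
Round 2 (the plaintiff proposes): the defendant can get 540 next round, worth 0.43 × 540 = 232.2 now, so the plaintiff offers 232.2, keeping 767.8.
Round 1 (the defendant proposes): the plaintiff can get 767.8 next round, worth 0.46 × 767.8 = 353.188 now. The defendant offers 353.188 and keeps 1000 − 353.188 = 646.812.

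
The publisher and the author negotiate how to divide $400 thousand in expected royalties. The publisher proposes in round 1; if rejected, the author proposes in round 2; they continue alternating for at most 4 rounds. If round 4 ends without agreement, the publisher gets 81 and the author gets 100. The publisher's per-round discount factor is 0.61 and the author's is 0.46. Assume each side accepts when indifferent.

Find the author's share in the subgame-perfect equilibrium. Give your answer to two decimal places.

Round 4 (the author proposes): the publisher gets 81 if talks fail, so the author offers 81 and keeps 319.
Round 3 (the publisher proposes): the author can get 319 next round, worth 0.46 × 319 = 146.74 now, so the publisher offers 146.74, keeping 253.26.
Round 2 (the author proposes): the publisher can get 253.26 next round, worth 0.61 × 253.26 = 154.4886 now. The author offers 154.4886 and keeps 400 − 154.4886 = 245.5114.
Round 1 (the publisher proposes): the author can get 245.5114 next round, worth 0.46 × 245.5114 = 112.935244 now, so the publisher offers 112.935244, keeping 287.064756.

112.94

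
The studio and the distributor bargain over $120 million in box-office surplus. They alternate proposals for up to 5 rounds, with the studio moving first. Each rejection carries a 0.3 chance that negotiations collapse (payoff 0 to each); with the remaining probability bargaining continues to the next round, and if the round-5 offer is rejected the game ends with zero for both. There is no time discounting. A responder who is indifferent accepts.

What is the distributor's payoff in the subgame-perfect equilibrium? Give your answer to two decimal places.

Round 5 (the studio proposes): rejection yields 0 for the distributor; the studio offers 0 and keeps 120.
Round 4 (the distributor proposes): rejecting gives the studio an expected 0.7 × 120 = 84, so the distributor offers 84, keeping 36.
Round 3 (the studio proposes): rejecting gives the distributor an expected 0.7 × 36 = 25.2; the studio offers that and keeps 94.8.
Round 2 (the distributor proposes): rejecting gives the studio an expected 0.7 × 94.8 = 66.36, so the distributor offers 66.36, keeping 53.64.
Round 1 (the studio proposes): rejecting gives the distributor an expected 0.7 × 53.64 = 37.548. The studio offers 37.548 and keeps 120 − 37.548 = 82.452.

37.55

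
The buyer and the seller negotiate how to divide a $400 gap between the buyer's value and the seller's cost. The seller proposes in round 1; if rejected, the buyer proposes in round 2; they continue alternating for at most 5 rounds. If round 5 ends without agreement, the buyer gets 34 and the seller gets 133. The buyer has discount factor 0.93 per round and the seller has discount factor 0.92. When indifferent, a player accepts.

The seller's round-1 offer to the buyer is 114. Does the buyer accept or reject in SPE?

Round 5 (the seller proposes): the buyer gets 34 if talks fail, so the seller offers 34 and keeps 366.
Round 4 (the buyer proposes): the seller can get 366 next round, worth 0.92 × 366 = 336.72 now. The buyer offers 336.72 and keeps 400 − 336.72 = 63.28.
Round 3 (the seller proposes): the buyer can get 63.28 next round, worth 0.93 × 63.28 = 58.8504 now, so the seller offers 58.8504, keeping 341.1496.
Round 2 (the buyer proposes): the seller can get 341.1496 next round, worth 0.92 × 341.1496 = 313.857632 now; the buyer offers that and keeps 86.142368.
So by rejecting in round 1, the buyer gets 86.142368 next round, worth 0.93 × 86.142368 = 80.11240224 now.
Offer 114 ≥ 80.11240224, so the buyer accepts.

Accept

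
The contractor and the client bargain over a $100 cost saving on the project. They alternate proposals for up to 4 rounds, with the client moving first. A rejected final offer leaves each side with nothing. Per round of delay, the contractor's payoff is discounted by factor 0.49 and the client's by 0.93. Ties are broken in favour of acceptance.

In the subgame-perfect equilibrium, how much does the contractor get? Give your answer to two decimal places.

Round 4 (the contractor proposes): rejection yields 0 for the client; the contractor offers 0 and keeps 100.
Round 3 (the client proposes): the contractor can get 100 next round, worth 0.49 × 100 = 49 now, so the client offers 49, keeping 51.
Round 2 (the contractor proposes): the client can get 51 next round, worth 0.93 × 51 = 47.43 now, so the contractor offers 47.43, keeping 52.57.
Round 1 (the client proposes): the contractor can get 52.57 next round, worth 0.49 × 52.57 = 25.7593 now, so the client offers 25.7593, keeping 74.2407.

25.76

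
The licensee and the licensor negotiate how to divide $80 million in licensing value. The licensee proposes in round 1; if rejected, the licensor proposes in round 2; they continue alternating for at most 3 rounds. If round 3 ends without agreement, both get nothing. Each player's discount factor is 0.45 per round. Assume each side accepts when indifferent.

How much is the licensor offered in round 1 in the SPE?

19.8

Round 3 (the licensee proposes): rejection yields 0 for the licensor; the licensee offers 0 and keeps 80.
Round 2 (the licensor proposes): the licensee can get 80 next round, worth 0.45 × 80 = 36 now. The licensor offers 36 and keeps 80 − 36 = 44.
Round 1 (the licensee proposes): the licensor can get 44 next round, worth 0.45 × 44 = 19.8 now; the licensee offers that and keeps 60.2.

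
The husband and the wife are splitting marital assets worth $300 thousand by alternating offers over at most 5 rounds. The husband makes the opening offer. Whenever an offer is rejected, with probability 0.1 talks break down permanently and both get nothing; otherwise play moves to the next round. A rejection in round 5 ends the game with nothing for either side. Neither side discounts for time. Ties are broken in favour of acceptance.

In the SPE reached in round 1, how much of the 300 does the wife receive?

Round 5 (the husband proposes): the wife will accept anything ≥ 0, so the husband offers 0 and keeps 300.
Round 4 (the wife proposes): rejecting gives the husband an expected 0.9 × 300 = 270, so the wife offers 270, keeping 30.
Round 3 (the husband proposes): rejecting gives the wife an expected 0.9 × 30 = 27. The husband offers 27 and keeps 300 − 27 = 273.
Round 2 (the wife proposes): rejecting gives the husband an expected 0.9 × 273 = 245.7, so the wife offers 245.7, keeping 54.3.
Round 1 (the husband proposes): rejecting gives the wife an expected 0.9 × 54.3 = 48.87. The husband offers 48.87 and keeps 300 − 48.87 = 251.13.

48.87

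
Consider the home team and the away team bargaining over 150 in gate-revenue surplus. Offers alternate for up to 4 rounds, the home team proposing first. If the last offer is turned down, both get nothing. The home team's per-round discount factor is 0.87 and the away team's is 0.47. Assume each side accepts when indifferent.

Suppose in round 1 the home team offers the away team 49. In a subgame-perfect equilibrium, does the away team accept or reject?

Accept

Work out the away team's continuation value if the offer is rejected.
Round 4 (the away team proposes): the home team will accept anything ≥ 0, so the away team offers 0 and keeps 150.
Round 3 (the home team proposes): the away team can get 150 next round, worth 0.47 × 150 = 70.5 now. The home team offers 70.5 and keeps 150 − 70.5 = 79.5.
Round 2 (the away team proposes): the home team can get 79.5 next round, worth 0.87 × 79.5 = 69.165 now, so the away team offers 69.165, keeping 80.835.
So by rejecting in round 1, the away team gets 80.835 next round, worth 0.47 × 80.835 = 37.99245 now.
Offer 49 ≥ 37.99245, so the away team accepts.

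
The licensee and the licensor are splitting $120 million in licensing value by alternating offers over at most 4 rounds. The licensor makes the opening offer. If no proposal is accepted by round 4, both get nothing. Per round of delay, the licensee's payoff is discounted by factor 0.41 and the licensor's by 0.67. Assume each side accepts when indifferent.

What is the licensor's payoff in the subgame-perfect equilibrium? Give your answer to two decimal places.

Work backward from the last round.
Round 4 (the licensee proposes): the licensor will accept anything ≥ 0, so the licensee offers 0 and keeps 120.
Round 3 (the licensor proposes): the licensee can get 120 next round, worth 0.41 × 120 = 49.2 now, so the licensor offers 49.2, keeping 70.8.
Round 2 (the licensee proposes): the licensor can get 70.8 next round, worth 0.67 × 70.8 = 47.436 now; the licensee offers that and keeps 72.564.
Round 1 (the licensor proposes): the licensee can get 72.564 next round, worth 0.41 × 72.564 = 29.75124 now; the licensor offers that and keeps 90.24876.

90.25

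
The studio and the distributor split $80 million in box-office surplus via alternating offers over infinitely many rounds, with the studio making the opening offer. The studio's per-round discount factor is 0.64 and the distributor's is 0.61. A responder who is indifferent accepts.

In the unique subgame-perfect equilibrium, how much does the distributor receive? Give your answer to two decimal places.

28.82

When the studio proposes, the distributor accepts any offer worth at least 0.61 times what the distributor would get by proposing next round; and vice versa.
This gives x = 80 − 0.61y and y = 80 − 0.64x, where x and y are each side's share when it proposes.
Hence (1 − 0.61·0.64)x = 80(1 − 0.61), i.e. 0.6096·x = 31.2.
x ≈ 51.1811; the distributor's share is 80 − x ≈ 28.8189.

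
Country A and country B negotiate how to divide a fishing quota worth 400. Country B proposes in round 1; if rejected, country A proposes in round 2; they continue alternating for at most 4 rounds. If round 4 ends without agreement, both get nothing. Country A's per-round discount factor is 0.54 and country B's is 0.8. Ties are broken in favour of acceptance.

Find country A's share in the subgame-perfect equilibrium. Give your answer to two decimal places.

136.51

Round 4 (country A proposes): rejection yields 0 for country B; country A offers 0 and keeps 400.
Round 3 (country B proposes): country A can get 400 next round, worth 0.54 × 400 = 216 now, so country B offers 216, keeping 184.
Round 2 (country A proposes): country B can get 184 next round, worth 0.8 × 184 = 147.2 now. Country A offers 147.2 and keeps 400 − 147.2 = 252.8.
Round 1 (country B proposes): country A can get 252.8 next round, worth 0.54 × 252.8 = 136.512 now. Country B offers 136.512 and keeps 400 − 136.512 = 263.488.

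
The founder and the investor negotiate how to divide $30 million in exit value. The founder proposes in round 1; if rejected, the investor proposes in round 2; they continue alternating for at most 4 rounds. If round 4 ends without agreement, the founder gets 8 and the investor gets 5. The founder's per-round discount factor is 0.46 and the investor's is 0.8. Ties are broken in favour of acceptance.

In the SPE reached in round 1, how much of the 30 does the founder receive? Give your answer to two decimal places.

Round 4 (the investor proposes): the founder gets 8 if talks fail, so the investor offers 8 and keeps 22.
Round 3 (the founder proposes): the investor can get 22 next round, worth 0.8 × 22 = 17.6 now. The founder offers 17.6 and keeps 30 − 17.6 = 12.4.
Round 2 (the investor proposes): the founder can get 12.4 next round, worth 0.46 × 12.4 = 5.704 now. The investor offers 5.704 and keeps 30 − 5.704 = 24.296.
Round 1 (the founder proposes): the investor can get 24.296 next round, worth 0.8 × 24.296 = 19.4368 now. The founder offers 19.4368 and keeps 30 − 19.4368 = 10.5632.

10.56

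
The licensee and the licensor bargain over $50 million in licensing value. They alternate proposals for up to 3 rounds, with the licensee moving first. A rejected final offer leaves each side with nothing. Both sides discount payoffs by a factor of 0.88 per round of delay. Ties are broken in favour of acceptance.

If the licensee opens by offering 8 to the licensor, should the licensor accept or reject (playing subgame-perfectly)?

Work out the licensor's continuation value if the offer is rejected.
Round 3 (the licensee proposes): the licensor will accept anything ≥ 0, so the licensee offers 0 and keeps 50.
Round 2 (the licensor proposes): the licensee can get 50 next round, worth 0.88 × 50 = 44 now. The licensor offers 44 and keeps 50 − 44 = 6.
So by rejecting in round 1, the licensor gets 6 next round, worth 0.88 × 6 = 5.28 now.
Offer 8 ≥ 5.28, so the licensor accepts.

Accept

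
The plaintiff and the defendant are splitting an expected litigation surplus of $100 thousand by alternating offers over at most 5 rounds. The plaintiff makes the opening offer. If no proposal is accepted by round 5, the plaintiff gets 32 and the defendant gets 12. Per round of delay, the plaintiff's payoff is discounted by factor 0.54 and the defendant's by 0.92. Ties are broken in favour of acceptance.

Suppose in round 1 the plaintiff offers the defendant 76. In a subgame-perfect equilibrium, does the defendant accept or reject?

Accept

Work out the defendant's continuation value if the offer is rejected.
Round 5 (the plaintiff proposes): the defendant gets 12 if talks fail, so the plaintiff offers 12 and keeps 88.
Round 4 (the defendant proposes): the plaintiff can get 88 next round, worth 0.54 × 88 = 47.52 now; the defendant offers that and keeps 52.48.
Round 3 (the plaintiff proposes): the defendant can get 52.48 next round, worth 0.92 × 52.48 = 48.2816 now; the plaintiff offers that and keeps 51.7184.
Round 2 (the defendant proposes): the plaintiff can get 51.7184 next round, worth 0.54 × 51.7184 = 27.927936 now, so the defendant offers 27.927936, keeping 72.072064.
So by rejecting in round 1, the defendant gets 72.072064 next round, worth 0.92 × 72.072064 = 66.30629888 now.
Offer 76 ≥ 66.30629888, so the defendant accepts.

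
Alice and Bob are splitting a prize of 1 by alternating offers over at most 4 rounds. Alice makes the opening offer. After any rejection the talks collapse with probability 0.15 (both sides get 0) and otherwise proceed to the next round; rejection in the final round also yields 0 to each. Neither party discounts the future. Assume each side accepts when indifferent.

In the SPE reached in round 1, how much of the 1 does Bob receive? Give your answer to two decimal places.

0.74

Round 4 (Bob proposes): rejection yields 0 for Alice; Bob offers 0 and keeps 1.
Round 3 (Alice proposes): rejecting gives Bob an expected 0.85 × 1 = 0.85; Alice offers that and keeps 0.15.
Round 2 (Bob proposes): rejecting gives Alice an expected 0.85 × 0.15 = 0.1275, so Bob offers 0.1275, keeping 0.8725.
Round 1 (Alice proposes): rejecting gives Bob an expected 0.85 × 0.8725 = 0.741625, so Alice offers 0.741625, keeping 0.258375.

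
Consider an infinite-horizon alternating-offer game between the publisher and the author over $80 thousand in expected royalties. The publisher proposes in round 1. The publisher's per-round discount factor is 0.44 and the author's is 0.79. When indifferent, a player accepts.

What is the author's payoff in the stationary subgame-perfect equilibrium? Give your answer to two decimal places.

54.25

When the publisher proposes, the author accepts any offer worth at least 0.79 times what the author would get by proposing next round; and vice versa.
This gives x = 80 − 0.79y and y = 80 − 0.44x, where x and y are each side's share when it proposes.
Hence (1 − 0.79·0.44)x = 80(1 − 0.79), i.e. 0.6524·x = 16.8.
x ≈ 25.7511; the author's share is 80 − x ≈ 54.2489.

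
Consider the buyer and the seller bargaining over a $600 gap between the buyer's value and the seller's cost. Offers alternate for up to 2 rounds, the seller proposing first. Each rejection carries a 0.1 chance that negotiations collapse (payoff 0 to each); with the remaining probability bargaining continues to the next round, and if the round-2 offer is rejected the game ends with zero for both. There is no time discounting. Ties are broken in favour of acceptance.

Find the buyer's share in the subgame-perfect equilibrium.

Round 2 (the buyer proposes): the seller will accept anything ≥ 0, so the buyer offers 0 and keeps 600.
Round 1 (the seller proposes): rejecting gives the buyer an expected 0.9 × 600 = 540, so the seller offers 540, keeping 60.

540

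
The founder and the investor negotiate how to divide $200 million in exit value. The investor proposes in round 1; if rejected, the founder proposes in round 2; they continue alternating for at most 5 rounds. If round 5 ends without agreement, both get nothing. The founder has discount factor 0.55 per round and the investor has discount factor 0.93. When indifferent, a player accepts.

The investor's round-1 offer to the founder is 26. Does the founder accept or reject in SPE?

Work out the founder's continuation value if the offer is rejected.
Round 5 (the investor proposes): the founder will accept anything ≥ 0, so the investor offers 0 and keeps 200.
Round 4 (the founder proposes): the investor can get 200 next round, worth 0.93 × 200 = 186 now; the founder offers that and keeps 14.
Round 3 (the investor proposes): the founder can get 14 next round, worth 0.55 × 14 = 7.7 now; the investor offers that and keeps 192.3.
Round 2 (the founder proposes): the investor can get 192.3 next round, worth 0.93 × 192.3 = 178.839 now, so the founder offers 178.839, keeping 21.161.
So by rejecting in round 1, the founder gets 21.161 next round, worth 0.55 × 21.161 = 11.63855 now.
Offer 26 ≥ 11.63855, so the founder accepts.

Accept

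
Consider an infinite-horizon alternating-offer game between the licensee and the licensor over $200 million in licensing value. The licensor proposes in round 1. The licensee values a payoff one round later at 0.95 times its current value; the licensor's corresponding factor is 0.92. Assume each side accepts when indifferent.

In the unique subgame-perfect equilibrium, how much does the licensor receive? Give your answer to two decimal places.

In a stationary SPE each proposer offers the other exactly their discounted continuation value.
If the licensor keeps x when proposing and the licensee keeps y when proposing, then x = 200 − 0.95y and y = 200 − 0.92x.
Solving: x = 200(1 − 0.95) / (1 − 0.92·0.95) = 10 / 0.126 ≈ 79.3651.
The licensee gets 200 − 79.3651 ≈ 120.6349.

79.37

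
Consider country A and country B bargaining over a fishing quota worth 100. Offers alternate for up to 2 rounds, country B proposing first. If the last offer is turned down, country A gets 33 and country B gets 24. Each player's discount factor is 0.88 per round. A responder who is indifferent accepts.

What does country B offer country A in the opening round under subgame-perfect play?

66.88

Round 2 (country A proposes): country B gets 24 if talks fail, so country A offers 24 and keeps 76.
Round 1 (country B proposes): country A can get 76 next round, worth 0.88 × 76 = 66.88 now; country B offers that and keeps 33.12.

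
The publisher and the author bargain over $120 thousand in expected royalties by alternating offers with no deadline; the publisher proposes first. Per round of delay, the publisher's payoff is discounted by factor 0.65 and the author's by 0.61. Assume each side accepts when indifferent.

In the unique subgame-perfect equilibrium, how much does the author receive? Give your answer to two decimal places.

42.45

Let x be the publisher's share when the publisher proposes and y be the author's share when the author proposes.
The author accepts iff offered ≥ 0.61·y, so x = 120 − 0.61y. Symmetrically y = 120 − 0.65x.
Substituting: x = 120 − 0.61(120 − 0.65x), giving x(1 − 0.65·0.61) = 120(1 − 0.61).
So x = 120 × 0.39 / 0.6035 ≈ 77.5476, and the author receives 120 − x ≈ 42.4524.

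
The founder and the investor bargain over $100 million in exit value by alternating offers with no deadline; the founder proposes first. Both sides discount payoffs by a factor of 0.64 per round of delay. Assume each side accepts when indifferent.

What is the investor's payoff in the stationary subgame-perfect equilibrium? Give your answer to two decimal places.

In a stationary SPE each proposer offers the other exactly their discounted continuation value.
If the founder keeps x when proposing and the investor keeps y when proposing, then x = 100 − 0.64y and y = 100 − 0.64x.
Solving: x = 100(1 − 0.64) / (1 − 0.64·0.64) = 36 / 0.5904 ≈ 60.9756.
The investor gets 100 − 60.9756 ≈ 39.0244.

39.02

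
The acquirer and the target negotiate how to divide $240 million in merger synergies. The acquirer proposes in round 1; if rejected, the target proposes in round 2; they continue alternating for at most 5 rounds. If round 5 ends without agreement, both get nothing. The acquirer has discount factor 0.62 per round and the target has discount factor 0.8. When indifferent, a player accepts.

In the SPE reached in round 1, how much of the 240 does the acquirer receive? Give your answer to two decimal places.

130.85

Solve by backward induction from round 5.
Round 5 (the acquirer proposes): rejection yields 0 for the target; the acquirer offers 0 and keeps 240.
Round 4 (the target proposes): the acquirer can get 240 next round, worth 0.62 × 240 = 148.8 now, so the target offers 148.8, keeping 91.2.
Round 3 (the acquirer proposes): the target can get 91.2 next round, worth 0.8 × 91.2 = 72.96 now; the acquirer offers that and keeps 167.04.
Round 2 (the target proposes): the acquirer can get 167.04 next round, worth 0.62 × 167.04 = 103.5648 now. The target offers 103.5648 and keeps 240 − 103.5648 = 136.4352.
Round 1 (the acquirer proposes): the target can get 136.4352 next round, worth 0.8 × 136.4352 = 109.14816 now. The acquirer offers 109.14816 and keeps 240 − 109.14816 = 130.85184.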